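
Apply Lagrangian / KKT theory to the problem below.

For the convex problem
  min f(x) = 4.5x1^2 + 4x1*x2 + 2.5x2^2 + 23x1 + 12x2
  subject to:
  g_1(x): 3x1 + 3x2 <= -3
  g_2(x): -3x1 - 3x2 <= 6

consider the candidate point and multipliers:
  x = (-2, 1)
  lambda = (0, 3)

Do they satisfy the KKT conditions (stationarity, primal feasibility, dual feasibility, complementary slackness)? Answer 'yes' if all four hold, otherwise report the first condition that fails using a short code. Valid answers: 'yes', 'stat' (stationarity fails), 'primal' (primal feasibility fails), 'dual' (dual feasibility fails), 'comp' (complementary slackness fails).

Gradient of f: grad f(x) = Q x + c = (9, 9)
Constraint values g_i(x) = a_i^T x - b_i:
  g_1((-2, 1)) = 0
  g_2((-2, 1)) = -3
Stationarity residual: grad f(x) + sum_i lambda_i a_i = (0, 0)
  -> stationarity OK
Primal feasibility (all g_i <= 0): OK
Dual feasibility (all lambda_i >= 0): OK
Complementary slackness (lambda_i * g_i(x) = 0 for all i): FAILS

Verdict: the first failing condition is complementary_slackness -> comp.

comp


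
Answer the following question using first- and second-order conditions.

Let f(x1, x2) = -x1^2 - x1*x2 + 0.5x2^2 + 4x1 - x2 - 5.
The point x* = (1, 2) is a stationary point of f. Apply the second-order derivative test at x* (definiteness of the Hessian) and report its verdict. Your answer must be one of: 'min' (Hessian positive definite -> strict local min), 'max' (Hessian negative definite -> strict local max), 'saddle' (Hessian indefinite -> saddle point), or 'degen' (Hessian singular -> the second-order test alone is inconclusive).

Compute the Hessian H = grad^2 f:
  H = [[-2, -1], [-1, 1]]
Verify stationarity: grad f(x*) = H x* + g = (0, 0).
Eigenvalues of H: -2.3028, 1.3028.
Eigenvalues have mixed signs, so H is indefinite -> x* is a saddle point.

saddle


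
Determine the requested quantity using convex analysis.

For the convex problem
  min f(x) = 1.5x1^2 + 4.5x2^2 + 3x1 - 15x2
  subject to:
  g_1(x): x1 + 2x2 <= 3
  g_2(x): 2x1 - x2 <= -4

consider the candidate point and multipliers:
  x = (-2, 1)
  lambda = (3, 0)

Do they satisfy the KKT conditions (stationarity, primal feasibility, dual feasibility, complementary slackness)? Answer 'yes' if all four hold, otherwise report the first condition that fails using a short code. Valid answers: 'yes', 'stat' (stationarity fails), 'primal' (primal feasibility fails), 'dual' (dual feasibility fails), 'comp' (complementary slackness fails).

Gradient of f: grad f(x) = Q x + c = (-3, -6)
Constraint values g_i(x) = a_i^T x - b_i:
  g_1((-2, 1)) = -3
  g_2((-2, 1)) = -1
Stationarity residual: grad f(x) + sum_i lambda_i a_i = (0, 0)
  -> stationarity OK
Primal feasibility (all g_i <= 0): OK
Dual feasibility (all lambda_i >= 0): OK
Complementary slackness (lambda_i * g_i(x) = 0 for all i): FAILS

Verdict: the first failing condition is complementary_slackness -> comp.

comp


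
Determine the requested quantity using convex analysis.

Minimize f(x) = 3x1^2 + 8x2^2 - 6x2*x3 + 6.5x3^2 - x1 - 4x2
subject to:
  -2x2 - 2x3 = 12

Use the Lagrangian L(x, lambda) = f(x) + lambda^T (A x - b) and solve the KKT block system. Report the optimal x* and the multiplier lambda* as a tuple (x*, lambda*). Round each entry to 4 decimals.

Form the Lagrangian:
  L(x, lambda) = (1/2) x^T Q x + c^T x + lambda^T (A x - b)
Stationarity (grad_x L = 0): Q x + c + A^T lambda = 0.
Primal feasibility: A x = b.

This gives the KKT block system:
  [ Q   A^T ] [ x     ]   [-c ]
  [ A    0  ] [ lambda ] = [ b ]

Solving the linear system:
  x*      = (0.1667, -2.6829, -3.3171)
  lambda* = (-13.5122)
  f(x*)   = 86.3557

x* = (0.1667, -2.6829, -3.3171), lambda* = (-13.5122)


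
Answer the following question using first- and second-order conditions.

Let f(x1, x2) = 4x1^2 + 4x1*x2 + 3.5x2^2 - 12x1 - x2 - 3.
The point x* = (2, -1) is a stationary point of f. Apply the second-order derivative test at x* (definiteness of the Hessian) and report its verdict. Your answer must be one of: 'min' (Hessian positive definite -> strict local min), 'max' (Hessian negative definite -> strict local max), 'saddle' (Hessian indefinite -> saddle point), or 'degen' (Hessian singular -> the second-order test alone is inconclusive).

Compute the Hessian H = grad^2 f:
  H = [[8, 4], [4, 7]]
Verify stationarity: grad f(x*) = H x* + g = (0, 0).
Eigenvalues of H: 3.4689, 11.5311.
Both eigenvalues > 0, so H is positive definite -> x* is a strict local min.

min


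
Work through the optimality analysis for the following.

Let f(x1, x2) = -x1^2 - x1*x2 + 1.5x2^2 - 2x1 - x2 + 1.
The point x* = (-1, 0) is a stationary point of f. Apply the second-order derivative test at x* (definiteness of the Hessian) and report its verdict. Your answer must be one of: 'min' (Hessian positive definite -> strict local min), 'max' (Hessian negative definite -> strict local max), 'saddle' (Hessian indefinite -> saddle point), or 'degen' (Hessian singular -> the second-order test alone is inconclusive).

Compute the Hessian H = grad^2 f:
  H = [[-2, -1], [-1, 3]]
Verify stationarity: grad f(x*) = H x* + g = (0, 0).
Eigenvalues of H: -2.1926, 3.1926.
Eigenvalues have mixed signs, so H is indefinite -> x* is a saddle point.

saddle


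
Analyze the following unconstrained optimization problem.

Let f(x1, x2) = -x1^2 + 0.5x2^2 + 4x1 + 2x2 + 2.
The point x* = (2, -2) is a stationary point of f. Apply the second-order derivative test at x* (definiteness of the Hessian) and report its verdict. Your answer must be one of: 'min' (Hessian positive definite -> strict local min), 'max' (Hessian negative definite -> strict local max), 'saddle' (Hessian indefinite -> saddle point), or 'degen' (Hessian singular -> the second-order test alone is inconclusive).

Compute the Hessian H = grad^2 f:
  H = [[-2, 0], [0, 1]]
Verify stationarity: grad f(x*) = H x* + g = (0, 0).
Eigenvalues of H: -2, 1.
Eigenvalues have mixed signs, so H is indefinite -> x* is a saddle point.

saddle


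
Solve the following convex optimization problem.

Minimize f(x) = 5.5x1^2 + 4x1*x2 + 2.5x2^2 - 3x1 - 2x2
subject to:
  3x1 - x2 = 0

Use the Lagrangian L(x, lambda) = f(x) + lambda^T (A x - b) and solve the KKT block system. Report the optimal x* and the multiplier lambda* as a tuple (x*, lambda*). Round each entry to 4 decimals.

Form the Lagrangian:
  L(x, lambda) = (1/2) x^T Q x + c^T x + lambda^T (A x - b)
Stationarity (grad_x L = 0): Q x + c + A^T lambda = 0.
Primal feasibility: A x = b.

This gives the KKT block system:
  [ Q   A^T ] [ x     ]   [-c ]
  [ A    0  ] [ lambda ] = [ b ]

Solving the linear system:
  x*      = (0.1125, 0.3375)
  lambda* = (0.1375)
  f(x*)   = -0.5063

x* = (0.1125, 0.3375), lambda* = (0.1375)


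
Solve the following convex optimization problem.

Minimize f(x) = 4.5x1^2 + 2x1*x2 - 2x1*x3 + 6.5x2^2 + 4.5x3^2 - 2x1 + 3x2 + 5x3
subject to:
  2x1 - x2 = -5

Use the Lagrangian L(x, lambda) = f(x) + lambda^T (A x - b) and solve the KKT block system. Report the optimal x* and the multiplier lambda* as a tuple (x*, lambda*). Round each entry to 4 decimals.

Form the Lagrangian:
  L(x, lambda) = (1/2) x^T Q x + c^T x + lambda^T (A x - b)
Stationarity (grad_x L = 0): Q x + c + A^T lambda = 0.
Primal feasibility: A x = b.

This gives the KKT block system:
  [ Q   A^T ] [ x     ]   [-c ]
  [ A    0  ] [ lambda ] = [ b ]

Solving the linear system:
  x*      = (-2.1167, 0.7666, -1.0259)
  lambda* = (8.7326)
  f(x*)   = 22.5332

x* = (-2.1167, 0.7666, -1.0259), lambda* = (8.7326)


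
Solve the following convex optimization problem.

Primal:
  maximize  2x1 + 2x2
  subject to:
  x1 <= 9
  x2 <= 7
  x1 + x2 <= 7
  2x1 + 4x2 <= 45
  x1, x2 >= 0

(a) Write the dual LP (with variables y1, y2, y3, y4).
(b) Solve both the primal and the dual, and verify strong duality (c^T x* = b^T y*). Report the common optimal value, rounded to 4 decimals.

The standard primal-dual pair for 'max c^T x s.t. A x <= b, x >= 0' is:
  Dual:  min b^T y  s.t.  A^T y >= c,  y >= 0.

So the dual LP is:
  minimize  9y1 + 7y2 + 7y3 + 45y4
  subject to:
    y1 + y3 + 2y4 >= 2
    y2 + y3 + 4y4 >= 2
    y1, y2, y3, y4 >= 0

Solving the primal: x* = (7, 0).
  primal value c^T x* = 14.
Solving the dual: y* = (0, 0, 2, 0).
  dual value b^T y* = 14.
Strong duality: c^T x* = b^T y*. Confirmed.

14


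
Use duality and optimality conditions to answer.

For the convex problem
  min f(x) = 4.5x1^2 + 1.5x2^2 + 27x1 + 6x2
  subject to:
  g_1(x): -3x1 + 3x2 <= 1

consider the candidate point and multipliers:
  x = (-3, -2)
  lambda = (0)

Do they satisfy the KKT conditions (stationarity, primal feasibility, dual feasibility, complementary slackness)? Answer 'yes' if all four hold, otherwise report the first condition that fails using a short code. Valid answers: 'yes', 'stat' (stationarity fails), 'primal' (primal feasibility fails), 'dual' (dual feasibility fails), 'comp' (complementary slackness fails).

Gradient of f: grad f(x) = Q x + c = (0, 0)
Constraint values g_i(x) = a_i^T x - b_i:
  g_1((-3, -2)) = 2
Stationarity residual: grad f(x) + sum_i lambda_i a_i = (0, 0)
  -> stationarity OK
Primal feasibility (all g_i <= 0): FAILS
Dual feasibility (all lambda_i >= 0): OK
Complementary slackness (lambda_i * g_i(x) = 0 for all i): OK

Verdict: the first failing condition is primal_feasibility -> primal.

primal


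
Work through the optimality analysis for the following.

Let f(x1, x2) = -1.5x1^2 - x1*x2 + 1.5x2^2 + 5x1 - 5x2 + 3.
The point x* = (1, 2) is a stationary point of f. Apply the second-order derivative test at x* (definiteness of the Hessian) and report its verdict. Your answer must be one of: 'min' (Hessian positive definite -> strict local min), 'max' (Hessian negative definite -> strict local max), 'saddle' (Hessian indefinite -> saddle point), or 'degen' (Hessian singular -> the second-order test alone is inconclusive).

Compute the Hessian H = grad^2 f:
  H = [[-3, -1], [-1, 3]]
Verify stationarity: grad f(x*) = H x* + g = (0, 0).
Eigenvalues of H: -3.1623, 3.1623.
Eigenvalues have mixed signs, so H is indefinite -> x* is a saddle point.

saddle


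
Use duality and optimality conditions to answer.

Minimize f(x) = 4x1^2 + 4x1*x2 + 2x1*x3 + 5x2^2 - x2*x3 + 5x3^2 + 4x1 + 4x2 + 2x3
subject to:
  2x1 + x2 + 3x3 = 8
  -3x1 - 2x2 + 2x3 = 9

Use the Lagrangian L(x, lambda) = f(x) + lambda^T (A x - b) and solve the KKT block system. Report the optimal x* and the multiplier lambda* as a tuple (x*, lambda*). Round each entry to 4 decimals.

Form the Lagrangian:
  L(x, lambda) = (1/2) x^T Q x + c^T x + lambda^T (A x - b)
Stationarity (grad_x L = 0): Q x + c + A^T lambda = 0.
Primal feasibility: A x = b.

This gives the KKT block system:
  [ Q   A^T ] [ x     ]   [-c ]
  [ A    0  ] [ lambda ] = [ b ]

Solving the linear system:
  x*      = (-1.0333, 0.3041, 3.2542)
  lambda* = (-7.9561, -4.1513)
  f(x*)   = 52.3011

x* = (-1.0333, 0.3041, 3.2542), lambda* = (-7.9561, -4.1513)


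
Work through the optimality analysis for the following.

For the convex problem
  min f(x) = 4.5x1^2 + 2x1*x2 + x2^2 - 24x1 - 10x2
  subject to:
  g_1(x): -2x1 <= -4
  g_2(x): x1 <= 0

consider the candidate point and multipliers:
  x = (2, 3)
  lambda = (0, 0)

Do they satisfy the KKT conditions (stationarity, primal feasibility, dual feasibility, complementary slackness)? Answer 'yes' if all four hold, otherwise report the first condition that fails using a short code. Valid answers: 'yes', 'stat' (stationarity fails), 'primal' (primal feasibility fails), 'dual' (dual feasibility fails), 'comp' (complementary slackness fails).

Gradient of f: grad f(x) = Q x + c = (0, 0)
Constraint values g_i(x) = a_i^T x - b_i:
  g_1((2, 3)) = 0
  g_2((2, 3)) = 2
Stationarity residual: grad f(x) + sum_i lambda_i a_i = (0, 0)
  -> stationarity OK
Primal feasibility (all g_i <= 0): FAILS
Dual feasibility (all lambda_i >= 0): OK
Complementary slackness (lambda_i * g_i(x) = 0 for all i): OK

Verdict: the first failing condition is primal_feasibility -> primal.

primal


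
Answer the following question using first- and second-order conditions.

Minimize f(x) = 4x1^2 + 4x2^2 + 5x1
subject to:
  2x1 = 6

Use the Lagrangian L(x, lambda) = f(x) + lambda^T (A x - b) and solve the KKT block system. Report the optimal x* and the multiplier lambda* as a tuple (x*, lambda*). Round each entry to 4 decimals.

Form the Lagrangian:
  L(x, lambda) = (1/2) x^T Q x + c^T x + lambda^T (A x - b)
Stationarity (grad_x L = 0): Q x + c + A^T lambda = 0.
Primal feasibility: A x = b.

This gives the KKT block system:
  [ Q   A^T ] [ x     ]   [-c ]
  [ A    0  ] [ lambda ] = [ b ]

Solving the linear system:
  x*      = (3, 0)
  lambda* = (-14.5)
  f(x*)   = 51

x* = (3, 0), lambda* = (-14.5)


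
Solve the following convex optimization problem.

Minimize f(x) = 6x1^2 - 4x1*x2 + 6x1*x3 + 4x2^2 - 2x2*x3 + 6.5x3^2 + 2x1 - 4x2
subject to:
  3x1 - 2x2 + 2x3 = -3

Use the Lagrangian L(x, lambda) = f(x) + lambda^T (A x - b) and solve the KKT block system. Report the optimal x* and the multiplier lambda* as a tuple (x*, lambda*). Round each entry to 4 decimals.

Form the Lagrangian:
  L(x, lambda) = (1/2) x^T Q x + c^T x + lambda^T (A x - b)
Stationarity (grad_x L = 0): Q x + c + A^T lambda = 0.
Primal feasibility: A x = b.

This gives the KKT block system:
  [ Q   A^T ] [ x     ]   [-c ]
  [ A    0  ] [ lambda ] = [ b ]

Solving the linear system:
  x*      = (-0.4378, 0.8324, -0.0108)
  lambda* = (2.2162)
  f(x*)   = 1.2216

x* = (-0.4378, 0.8324, -0.0108), lambda* = (2.2162)


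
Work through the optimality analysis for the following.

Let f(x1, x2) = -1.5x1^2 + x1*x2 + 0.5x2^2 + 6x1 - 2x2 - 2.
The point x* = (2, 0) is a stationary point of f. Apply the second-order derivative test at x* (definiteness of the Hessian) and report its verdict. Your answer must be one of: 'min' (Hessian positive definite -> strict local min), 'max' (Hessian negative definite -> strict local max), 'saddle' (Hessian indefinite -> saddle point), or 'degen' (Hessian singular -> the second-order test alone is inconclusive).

Compute the Hessian H = grad^2 f:
  H = [[-3, 1], [1, 1]]
Verify stationarity: grad f(x*) = H x* + g = (0, 0).
Eigenvalues of H: -3.2361, 1.2361.
Eigenvalues have mixed signs, so H is indefinite -> x* is a saddle point.

saddle


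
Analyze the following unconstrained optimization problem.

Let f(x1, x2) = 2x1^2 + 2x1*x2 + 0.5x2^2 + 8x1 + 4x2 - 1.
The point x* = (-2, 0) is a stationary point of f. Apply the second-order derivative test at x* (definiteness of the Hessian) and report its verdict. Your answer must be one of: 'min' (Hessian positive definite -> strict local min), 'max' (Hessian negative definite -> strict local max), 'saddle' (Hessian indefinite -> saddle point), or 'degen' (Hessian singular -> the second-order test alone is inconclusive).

Compute the Hessian H = grad^2 f:
  H = [[4, 2], [2, 1]]
Verify stationarity: grad f(x*) = H x* + g = (0, 0).
Eigenvalues of H: 0, 5.
H has a zero eigenvalue (singular; positive semidefinite but not definite), so H is neither positive definite, negative definite, nor indefinite. The second-order test alone is inconclusive -> degen.
(Indeed, f is constant along the null direction of H through x*, so x* is not a strict local extremum.)

degen


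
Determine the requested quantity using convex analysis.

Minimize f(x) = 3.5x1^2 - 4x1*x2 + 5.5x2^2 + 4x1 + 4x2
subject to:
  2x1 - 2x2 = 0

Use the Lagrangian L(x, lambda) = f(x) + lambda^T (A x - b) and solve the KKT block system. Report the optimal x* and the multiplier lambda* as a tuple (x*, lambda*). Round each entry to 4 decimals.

Form the Lagrangian:
  L(x, lambda) = (1/2) x^T Q x + c^T x + lambda^T (A x - b)
Stationarity (grad_x L = 0): Q x + c + A^T lambda = 0.
Primal feasibility: A x = b.

This gives the KKT block system:
  [ Q   A^T ] [ x     ]   [-c ]
  [ A    0  ] [ lambda ] = [ b ]

Solving the linear system:
  x*      = (-0.8, -0.8)
  lambda* = (-0.8)
  f(x*)   = -3.2

x* = (-0.8, -0.8), lambda* = (-0.8)


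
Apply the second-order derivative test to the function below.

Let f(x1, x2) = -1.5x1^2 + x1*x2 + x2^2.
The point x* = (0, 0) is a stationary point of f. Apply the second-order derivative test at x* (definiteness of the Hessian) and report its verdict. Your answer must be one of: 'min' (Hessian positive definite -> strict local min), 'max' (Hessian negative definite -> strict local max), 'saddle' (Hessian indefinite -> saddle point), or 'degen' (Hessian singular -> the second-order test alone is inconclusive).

Compute the Hessian H = grad^2 f:
  H = [[-3, 1], [1, 2]]
Verify stationarity: grad f(x*) = H x* + g = (0, 0).
Eigenvalues of H: -3.1926, 2.1926.
Eigenvalues have mixed signs, so H is indefinite -> x* is a saddle point.

saddle


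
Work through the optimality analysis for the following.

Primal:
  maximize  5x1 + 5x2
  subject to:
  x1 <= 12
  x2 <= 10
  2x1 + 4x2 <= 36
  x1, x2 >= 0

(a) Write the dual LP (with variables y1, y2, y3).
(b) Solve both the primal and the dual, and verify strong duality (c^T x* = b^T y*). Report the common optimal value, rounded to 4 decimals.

The standard primal-dual pair for 'max c^T x s.t. A x <= b, x >= 0' is:
  Dual:  min b^T y  s.t.  A^T y >= c,  y >= 0.

So the dual LP is:
  minimize  12y1 + 10y2 + 36y3
  subject to:
    y1 + 2y3 >= 5
    y2 + 4y3 >= 5
    y1, y2, y3 >= 0

Solving the primal: x* = (12, 3).
  primal value c^T x* = 75.
Solving the dual: y* = (2.5, 0, 1.25).
  dual value b^T y* = 75.
Strong duality: c^T x* = b^T y*. Confirmed.

75


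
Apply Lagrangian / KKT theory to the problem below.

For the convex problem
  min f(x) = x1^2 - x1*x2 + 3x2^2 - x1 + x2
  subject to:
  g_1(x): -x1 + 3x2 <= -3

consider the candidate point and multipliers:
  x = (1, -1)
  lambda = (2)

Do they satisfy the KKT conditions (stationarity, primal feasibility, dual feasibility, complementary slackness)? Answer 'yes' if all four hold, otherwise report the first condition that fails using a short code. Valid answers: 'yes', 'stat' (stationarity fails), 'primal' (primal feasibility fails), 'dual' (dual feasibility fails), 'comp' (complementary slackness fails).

Gradient of f: grad f(x) = Q x + c = (2, -6)
Constraint values g_i(x) = a_i^T x - b_i:
  g_1((1, -1)) = -1
Stationarity residual: grad f(x) + sum_i lambda_i a_i = (0, 0)
  -> stationarity OK
Primal feasibility (all g_i <= 0): OK
Dual feasibility (all lambda_i >= 0): OK
Complementary slackness (lambda_i * g_i(x) = 0 for all i): FAILS

Verdict: the first failing condition is complementary_slackness -> comp.

comp


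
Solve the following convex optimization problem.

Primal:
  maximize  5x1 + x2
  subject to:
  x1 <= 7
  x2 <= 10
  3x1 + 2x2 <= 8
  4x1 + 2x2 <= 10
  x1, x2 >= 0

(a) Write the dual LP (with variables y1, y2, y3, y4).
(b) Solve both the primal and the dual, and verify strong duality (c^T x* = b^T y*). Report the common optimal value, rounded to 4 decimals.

The standard primal-dual pair for 'max c^T x s.t. A x <= b, x >= 0' is:
  Dual:  min b^T y  s.t.  A^T y >= c,  y >= 0.

So the dual LP is:
  minimize  7y1 + 10y2 + 8y3 + 10y4
  subject to:
    y1 + 3y3 + 4y4 >= 5
    y2 + 2y3 + 2y4 >= 1
    y1, y2, y3, y4 >= 0

Solving the primal: x* = (2.5, 0).
  primal value c^T x* = 12.5.
Solving the dual: y* = (0, 0, 0, 1.25).
  dual value b^T y* = 12.5.
Strong duality: c^T x* = b^T y*. Confirmed.

12.5


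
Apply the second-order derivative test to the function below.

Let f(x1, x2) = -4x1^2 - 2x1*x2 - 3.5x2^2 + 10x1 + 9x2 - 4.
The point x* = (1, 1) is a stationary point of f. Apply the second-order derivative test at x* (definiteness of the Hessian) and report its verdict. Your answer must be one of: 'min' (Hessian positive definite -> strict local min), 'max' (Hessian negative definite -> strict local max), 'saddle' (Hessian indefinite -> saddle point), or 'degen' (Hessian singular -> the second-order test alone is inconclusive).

Compute the Hessian H = grad^2 f:
  H = [[-8, -2], [-2, -7]]
Verify stationarity: grad f(x*) = H x* + g = (0, 0).
Eigenvalues of H: -9.5616, -5.4384.
Both eigenvalues < 0, so H is negative definite -> x* is a strict local max.

max


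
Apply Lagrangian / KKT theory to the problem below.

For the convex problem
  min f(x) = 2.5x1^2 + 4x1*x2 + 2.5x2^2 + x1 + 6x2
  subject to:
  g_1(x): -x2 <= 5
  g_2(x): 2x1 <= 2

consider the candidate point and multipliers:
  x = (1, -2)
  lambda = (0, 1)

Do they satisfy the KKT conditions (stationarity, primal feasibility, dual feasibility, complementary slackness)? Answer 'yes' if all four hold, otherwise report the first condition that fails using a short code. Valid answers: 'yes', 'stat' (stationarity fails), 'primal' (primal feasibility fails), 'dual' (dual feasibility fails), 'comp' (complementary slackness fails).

Gradient of f: grad f(x) = Q x + c = (-2, 0)
Constraint values g_i(x) = a_i^T x - b_i:
  g_1((1, -2)) = -3
  g_2((1, -2)) = 0
Stationarity residual: grad f(x) + sum_i lambda_i a_i = (0, 0)
  -> stationarity OK
Primal feasibility (all g_i <= 0): OK
Dual feasibility (all lambda_i >= 0): OK
Complementary slackness (lambda_i * g_i(x) = 0 for all i): OK

Verdict: yes, KKT holds.

yes


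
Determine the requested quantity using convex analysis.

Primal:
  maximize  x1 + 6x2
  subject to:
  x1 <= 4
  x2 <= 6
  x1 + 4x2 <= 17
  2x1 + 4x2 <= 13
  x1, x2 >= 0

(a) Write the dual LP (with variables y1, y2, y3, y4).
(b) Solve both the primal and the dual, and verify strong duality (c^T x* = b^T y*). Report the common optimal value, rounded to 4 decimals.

The standard primal-dual pair for 'max c^T x s.t. A x <= b, x >= 0' is:
  Dual:  min b^T y  s.t.  A^T y >= c,  y >= 0.

So the dual LP is:
  minimize  4y1 + 6y2 + 17y3 + 13y4
  subject to:
    y1 + y3 + 2y4 >= 1
    y2 + 4y3 + 4y4 >= 6
    y1, y2, y3, y4 >= 0

Solving the primal: x* = (0, 3.25).
  primal value c^T x* = 19.5.
Solving the dual: y* = (0, 0, 0, 1.5).
  dual value b^T y* = 19.5.
Strong duality: c^T x* = b^T y*. Confirmed.

19.5


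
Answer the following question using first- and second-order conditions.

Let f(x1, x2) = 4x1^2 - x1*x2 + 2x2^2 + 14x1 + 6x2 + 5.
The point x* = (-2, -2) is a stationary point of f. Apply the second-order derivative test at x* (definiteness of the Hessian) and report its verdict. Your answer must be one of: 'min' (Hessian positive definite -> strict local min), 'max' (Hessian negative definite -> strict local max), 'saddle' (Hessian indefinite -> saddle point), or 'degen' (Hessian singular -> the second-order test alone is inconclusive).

Compute the Hessian H = grad^2 f:
  H = [[8, -1], [-1, 4]]
Verify stationarity: grad f(x*) = H x* + g = (0, 0).
Eigenvalues of H: 3.7639, 8.2361.
Both eigenvalues > 0, so H is positive definite -> x* is a strict local min.

min


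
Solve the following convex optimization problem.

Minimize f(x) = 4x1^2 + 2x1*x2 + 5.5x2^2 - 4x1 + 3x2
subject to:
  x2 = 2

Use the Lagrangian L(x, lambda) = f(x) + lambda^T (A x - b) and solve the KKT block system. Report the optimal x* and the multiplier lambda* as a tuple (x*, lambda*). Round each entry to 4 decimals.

Form the Lagrangian:
  L(x, lambda) = (1/2) x^T Q x + c^T x + lambda^T (A x - b)
Stationarity (grad_x L = 0): Q x + c + A^T lambda = 0.
Primal feasibility: A x = b.

This gives the KKT block system:
  [ Q   A^T ] [ x     ]   [-c ]
  [ A    0  ] [ lambda ] = [ b ]

Solving the linear system:
  x*      = (0, 2)
  lambda* = (-25)
  f(x*)   = 28

x* = (0, 2), lambda* = (-25)


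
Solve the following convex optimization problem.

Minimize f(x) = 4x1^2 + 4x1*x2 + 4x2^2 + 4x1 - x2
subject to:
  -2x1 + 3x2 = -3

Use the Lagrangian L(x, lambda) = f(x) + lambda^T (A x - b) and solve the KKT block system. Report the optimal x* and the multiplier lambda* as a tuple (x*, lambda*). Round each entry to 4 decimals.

Form the Lagrangian:
  L(x, lambda) = (1/2) x^T Q x + c^T x + lambda^T (A x - b)
Stationarity (grad_x L = 0): Q x + c + A^T lambda = 0.
Primal feasibility: A x = b.

This gives the KKT block system:
  [ Q   A^T ] [ x     ]   [-c ]
  [ A    0  ] [ lambda ] = [ b ]

Solving the linear system:
  x*      = (0.3553, -0.7632)
  lambda* = (1.8947)
  f(x*)   = 3.9342

x* = (0.3553, -0.7632), lambda* = (1.8947)


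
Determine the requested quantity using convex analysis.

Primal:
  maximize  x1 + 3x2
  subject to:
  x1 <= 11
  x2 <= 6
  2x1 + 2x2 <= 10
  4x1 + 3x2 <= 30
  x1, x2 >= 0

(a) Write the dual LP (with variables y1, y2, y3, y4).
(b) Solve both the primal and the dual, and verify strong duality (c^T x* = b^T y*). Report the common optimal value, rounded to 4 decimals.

The standard primal-dual pair for 'max c^T x s.t. A x <= b, x >= 0' is:
  Dual:  min b^T y  s.t.  A^T y >= c,  y >= 0.

So the dual LP is:
  minimize  11y1 + 6y2 + 10y3 + 30y4
  subject to:
    y1 + 2y3 + 4y4 >= 1
    y2 + 2y3 + 3y4 >= 3
    y1, y2, y3, y4 >= 0

Solving the primal: x* = (0, 5).
  primal value c^T x* = 15.
Solving the dual: y* = (0, 0, 1.5, 0).
  dual value b^T y* = 15.
Strong duality: c^T x* = b^T y*. Confirmed.

15


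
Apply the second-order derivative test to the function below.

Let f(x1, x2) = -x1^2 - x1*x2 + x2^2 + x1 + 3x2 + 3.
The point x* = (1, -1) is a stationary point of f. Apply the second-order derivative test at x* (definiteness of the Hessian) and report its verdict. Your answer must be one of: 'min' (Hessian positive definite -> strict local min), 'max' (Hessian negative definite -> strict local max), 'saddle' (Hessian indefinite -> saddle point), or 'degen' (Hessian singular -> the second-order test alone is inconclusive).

Compute the Hessian H = grad^2 f:
  H = [[-2, -1], [-1, 2]]
Verify stationarity: grad f(x*) = H x* + g = (0, 0).
Eigenvalues of H: -2.2361, 2.2361.
Eigenvalues have mixed signs, so H is indefinite -> x* is a saddle point.

saddle


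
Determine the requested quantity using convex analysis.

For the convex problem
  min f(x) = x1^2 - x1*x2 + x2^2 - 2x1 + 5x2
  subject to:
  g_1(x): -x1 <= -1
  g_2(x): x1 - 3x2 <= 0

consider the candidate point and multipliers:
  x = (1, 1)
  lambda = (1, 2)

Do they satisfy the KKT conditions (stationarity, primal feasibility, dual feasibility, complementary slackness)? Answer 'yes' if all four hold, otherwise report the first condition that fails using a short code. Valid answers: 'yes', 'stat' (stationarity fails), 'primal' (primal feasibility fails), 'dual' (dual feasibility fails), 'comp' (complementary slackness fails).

Gradient of f: grad f(x) = Q x + c = (-1, 6)
Constraint values g_i(x) = a_i^T x - b_i:
  g_1((1, 1)) = 0
  g_2((1, 1)) = -2
Stationarity residual: grad f(x) + sum_i lambda_i a_i = (0, 0)
  -> stationarity OK
Primal feasibility (all g_i <= 0): OK
Dual feasibility (all lambda_i >= 0): OK
Complementary slackness (lambda_i * g_i(x) = 0 for all i): FAILS

Verdict: the first failing condition is complementary_slackness -> comp.

comp


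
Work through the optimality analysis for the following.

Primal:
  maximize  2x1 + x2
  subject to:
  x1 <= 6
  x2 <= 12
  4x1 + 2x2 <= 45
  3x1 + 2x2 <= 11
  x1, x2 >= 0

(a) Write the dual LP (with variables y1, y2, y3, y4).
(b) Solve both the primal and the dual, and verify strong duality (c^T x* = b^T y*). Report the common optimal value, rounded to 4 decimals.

The standard primal-dual pair for 'max c^T x s.t. A x <= b, x >= 0' is:
  Dual:  min b^T y  s.t.  A^T y >= c,  y >= 0.

So the dual LP is:
  minimize  6y1 + 12y2 + 45y3 + 11y4
  subject to:
    y1 + 4y3 + 3y4 >= 2
    y2 + 2y3 + 2y4 >= 1
    y1, y2, y3, y4 >= 0

Solving the primal: x* = (3.6667, 0).
  primal value c^T x* = 7.3333.
Solving the dual: y* = (0, 0, 0, 0.6667).
  dual value b^T y* = 7.3333.
Strong duality: c^T x* = b^T y*. Confirmed.

7.3333


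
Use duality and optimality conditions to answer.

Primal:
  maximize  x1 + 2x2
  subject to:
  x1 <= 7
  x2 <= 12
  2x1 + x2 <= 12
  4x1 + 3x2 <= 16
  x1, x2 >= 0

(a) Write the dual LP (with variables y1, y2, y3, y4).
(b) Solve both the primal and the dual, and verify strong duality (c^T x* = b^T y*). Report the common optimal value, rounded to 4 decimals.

The standard primal-dual pair for 'max c^T x s.t. A x <= b, x >= 0' is:
  Dual:  min b^T y  s.t.  A^T y >= c,  y >= 0.

So the dual LP is:
  minimize  7y1 + 12y2 + 12y3 + 16y4
  subject to:
    y1 + 2y3 + 4y4 >= 1
    y2 + y3 + 3y4 >= 2
    y1, y2, y3, y4 >= 0

Solving the primal: x* = (0, 5.3333).
  primal value c^T x* = 10.6667.
Solving the dual: y* = (0, 0, 0, 0.6667).
  dual value b^T y* = 10.6667.
Strong duality: c^T x* = b^T y*. Confirmed.

10.6667


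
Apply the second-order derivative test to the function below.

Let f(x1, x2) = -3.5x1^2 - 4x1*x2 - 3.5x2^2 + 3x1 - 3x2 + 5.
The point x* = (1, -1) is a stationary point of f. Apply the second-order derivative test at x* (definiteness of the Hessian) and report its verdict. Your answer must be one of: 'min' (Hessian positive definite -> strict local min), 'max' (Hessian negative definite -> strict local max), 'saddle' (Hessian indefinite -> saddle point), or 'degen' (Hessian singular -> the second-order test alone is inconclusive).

Compute the Hessian H = grad^2 f:
  H = [[-7, -4], [-4, -7]]
Verify stationarity: grad f(x*) = H x* + g = (0, 0).
Eigenvalues of H: -11, -3.
Both eigenvalues < 0, so H is negative definite -> x* is a strict local max.

max


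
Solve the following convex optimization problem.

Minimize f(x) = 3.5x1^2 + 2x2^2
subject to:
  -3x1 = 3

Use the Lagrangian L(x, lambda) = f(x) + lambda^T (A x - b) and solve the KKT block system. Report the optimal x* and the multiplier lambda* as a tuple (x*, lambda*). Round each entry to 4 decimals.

Form the Lagrangian:
  L(x, lambda) = (1/2) x^T Q x + c^T x + lambda^T (A x - b)
Stationarity (grad_x L = 0): Q x + c + A^T lambda = 0.
Primal feasibility: A x = b.

This gives the KKT block system:
  [ Q   A^T ] [ x     ]   [-c ]
  [ A    0  ] [ lambda ] = [ b ]

Solving the linear system:
  x*      = (-1, 0)
  lambda* = (-2.3333)
  f(x*)   = 3.5

x* = (-1, 0), lambda* = (-2.3333)


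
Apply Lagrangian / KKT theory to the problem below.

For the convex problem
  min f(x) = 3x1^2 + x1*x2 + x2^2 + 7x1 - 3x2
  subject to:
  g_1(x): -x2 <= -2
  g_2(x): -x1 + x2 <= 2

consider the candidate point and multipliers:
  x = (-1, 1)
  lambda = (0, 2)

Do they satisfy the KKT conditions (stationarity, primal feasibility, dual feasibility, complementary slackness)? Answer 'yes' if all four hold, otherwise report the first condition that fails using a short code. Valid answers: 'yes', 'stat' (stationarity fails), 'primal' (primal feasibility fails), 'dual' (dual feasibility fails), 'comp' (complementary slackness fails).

Gradient of f: grad f(x) = Q x + c = (2, -2)
Constraint values g_i(x) = a_i^T x - b_i:
  g_1((-1, 1)) = 1
  g_2((-1, 1)) = 0
Stationarity residual: grad f(x) + sum_i lambda_i a_i = (0, 0)
  -> stationarity OK
Primal feasibility (all g_i <= 0): FAILS
Dual feasibility (all lambda_i >= 0): OK
Complementary slackness (lambda_i * g_i(x) = 0 for all i): OK

Verdict: the first failing condition is primal_feasibility -> primal.

primal


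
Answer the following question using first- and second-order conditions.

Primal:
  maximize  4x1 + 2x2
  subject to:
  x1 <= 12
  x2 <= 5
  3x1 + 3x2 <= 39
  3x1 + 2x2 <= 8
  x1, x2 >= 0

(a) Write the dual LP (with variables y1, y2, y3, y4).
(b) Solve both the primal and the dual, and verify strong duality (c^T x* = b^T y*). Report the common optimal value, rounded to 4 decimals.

The standard primal-dual pair for 'max c^T x s.t. A x <= b, x >= 0' is:
  Dual:  min b^T y  s.t.  A^T y >= c,  y >= 0.

So the dual LP is:
  minimize  12y1 + 5y2 + 39y3 + 8y4
  subject to:
    y1 + 3y3 + 3y4 >= 4
    y2 + 3y3 + 2y4 >= 2
    y1, y2, y3, y4 >= 0

Solving the primal: x* = (2.6667, 0).
  primal value c^T x* = 10.6667.
Solving the dual: y* = (0, 0, 0, 1.3333).
  dual value b^T y* = 10.6667.
Strong duality: c^T x* = b^T y*. Confirmed.

10.6667


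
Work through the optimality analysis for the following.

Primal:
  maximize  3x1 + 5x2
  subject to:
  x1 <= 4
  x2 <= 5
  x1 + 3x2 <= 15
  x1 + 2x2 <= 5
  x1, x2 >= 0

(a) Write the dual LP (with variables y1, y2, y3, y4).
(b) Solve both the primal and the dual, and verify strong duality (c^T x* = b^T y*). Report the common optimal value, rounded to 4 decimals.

The standard primal-dual pair for 'max c^T x s.t. A x <= b, x >= 0' is:
  Dual:  min b^T y  s.t.  A^T y >= c,  y >= 0.

So the dual LP is:
  minimize  4y1 + 5y2 + 15y3 + 5y4
  subject to:
    y1 + y3 + y4 >= 3
    y2 + 3y3 + 2y4 >= 5
    y1, y2, y3, y4 >= 0

Solving the primal: x* = (4, 0.5).
  primal value c^T x* = 14.5.
Solving the dual: y* = (0.5, 0, 0, 2.5).
  dual value b^T y* = 14.5.
Strong duality: c^T x* = b^T y*. Confirmed.

14.5


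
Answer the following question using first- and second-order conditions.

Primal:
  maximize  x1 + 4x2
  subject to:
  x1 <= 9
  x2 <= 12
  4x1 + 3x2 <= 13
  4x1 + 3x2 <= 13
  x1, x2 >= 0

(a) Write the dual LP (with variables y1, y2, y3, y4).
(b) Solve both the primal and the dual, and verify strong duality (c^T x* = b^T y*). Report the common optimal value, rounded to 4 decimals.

The standard primal-dual pair for 'max c^T x s.t. A x <= b, x >= 0' is:
  Dual:  min b^T y  s.t.  A^T y >= c,  y >= 0.

So the dual LP is:
  minimize  9y1 + 12y2 + 13y3 + 13y4
  subject to:
    y1 + 4y3 + 4y4 >= 1
    y2 + 3y3 + 3y4 >= 4
    y1, y2, y3, y4 >= 0

Solving the primal: x* = (0, 4.3333).
  primal value c^T x* = 17.3333.
Solving the dual: y* = (0, 0, 1.3333, 0).
  dual value b^T y* = 17.3333.
Strong duality: c^T x* = b^T y*. Confirmed.

17.3333


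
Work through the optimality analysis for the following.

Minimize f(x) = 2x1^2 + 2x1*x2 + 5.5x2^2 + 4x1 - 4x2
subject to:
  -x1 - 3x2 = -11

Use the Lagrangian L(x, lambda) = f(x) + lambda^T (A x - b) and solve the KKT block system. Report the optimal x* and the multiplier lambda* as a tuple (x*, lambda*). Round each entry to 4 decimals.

Form the Lagrangian:
  L(x, lambda) = (1/2) x^T Q x + c^T x + lambda^T (A x - b)
Stationarity (grad_x L = 0): Q x + c + A^T lambda = 0.
Primal feasibility: A x = b.

This gives the KKT block system:
  [ Q   A^T ] [ x     ]   [-c ]
  [ A    0  ] [ lambda ] = [ b ]

Solving the linear system:
  x*      = (0.2, 3.6)
  lambda* = (12)
  f(x*)   = 59.2

x* = (0.2, 3.6), lambda* = (12)


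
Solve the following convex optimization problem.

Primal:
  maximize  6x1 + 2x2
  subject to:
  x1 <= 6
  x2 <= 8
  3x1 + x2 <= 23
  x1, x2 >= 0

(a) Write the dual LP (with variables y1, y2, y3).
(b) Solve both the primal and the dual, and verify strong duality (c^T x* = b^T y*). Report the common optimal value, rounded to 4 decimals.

The standard primal-dual pair for 'max c^T x s.t. A x <= b, x >= 0' is:
  Dual:  min b^T y  s.t.  A^T y >= c,  y >= 0.

So the dual LP is:
  minimize  6y1 + 8y2 + 23y3
  subject to:
    y1 + 3y3 >= 6
    y2 + y3 >= 2
    y1, y2, y3 >= 0

Solving the primal: x* = (5, 8).
  primal value c^T x* = 46.
Solving the dual: y* = (0, 0, 2).
  dual value b^T y* = 46.
Strong duality: c^T x* = b^T y*. Confirmed.

46


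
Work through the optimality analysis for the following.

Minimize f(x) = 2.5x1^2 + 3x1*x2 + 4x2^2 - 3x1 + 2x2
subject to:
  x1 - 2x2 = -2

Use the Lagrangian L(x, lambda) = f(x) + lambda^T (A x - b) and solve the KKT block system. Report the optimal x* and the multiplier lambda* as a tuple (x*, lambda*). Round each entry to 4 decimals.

Form the Lagrangian:
  L(x, lambda) = (1/2) x^T Q x + c^T x + lambda^T (A x - b)
Stationarity (grad_x L = 0): Q x + c + A^T lambda = 0.
Primal feasibility: A x = b.

This gives the KKT block system:
  [ Q   A^T ] [ x     ]   [-c ]
  [ A    0  ] [ lambda ] = [ b ]

Solving the linear system:
  x*      = (-0.5, 0.75)
  lambda* = (3.25)
  f(x*)   = 4.75

x* = (-0.5, 0.75), lambda* = (3.25)


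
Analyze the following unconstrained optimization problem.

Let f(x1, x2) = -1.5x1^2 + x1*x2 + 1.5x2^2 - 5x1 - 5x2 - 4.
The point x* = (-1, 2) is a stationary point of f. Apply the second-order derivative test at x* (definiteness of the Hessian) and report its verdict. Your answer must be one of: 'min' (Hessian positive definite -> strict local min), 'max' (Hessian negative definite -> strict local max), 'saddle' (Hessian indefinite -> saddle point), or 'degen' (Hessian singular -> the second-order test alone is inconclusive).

Compute the Hessian H = grad^2 f:
  H = [[-3, 1], [1, 3]]
Verify stationarity: grad f(x*) = H x* + g = (0, 0).
Eigenvalues of H: -3.1623, 3.1623.
Eigenvalues have mixed signs, so H is indefinite -> x* is a saddle point.

saddle


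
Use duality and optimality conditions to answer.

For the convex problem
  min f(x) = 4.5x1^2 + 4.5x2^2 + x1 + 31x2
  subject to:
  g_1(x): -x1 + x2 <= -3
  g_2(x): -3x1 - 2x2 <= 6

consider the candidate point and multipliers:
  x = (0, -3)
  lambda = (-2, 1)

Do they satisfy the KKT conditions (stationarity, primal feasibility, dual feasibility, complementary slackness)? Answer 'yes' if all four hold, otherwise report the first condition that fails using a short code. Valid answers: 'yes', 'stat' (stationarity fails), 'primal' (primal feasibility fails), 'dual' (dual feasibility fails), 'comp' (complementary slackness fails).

Gradient of f: grad f(x) = Q x + c = (1, 4)
Constraint values g_i(x) = a_i^T x - b_i:
  g_1((0, -3)) = 0
  g_2((0, -3)) = 0
Stationarity residual: grad f(x) + sum_i lambda_i a_i = (0, 0)
  -> stationarity OK
Primal feasibility (all g_i <= 0): OK
Dual feasibility (all lambda_i >= 0): FAILS
Complementary slackness (lambda_i * g_i(x) = 0 for all i): OK

Verdict: the first failing condition is dual_feasibility -> dual.

dual


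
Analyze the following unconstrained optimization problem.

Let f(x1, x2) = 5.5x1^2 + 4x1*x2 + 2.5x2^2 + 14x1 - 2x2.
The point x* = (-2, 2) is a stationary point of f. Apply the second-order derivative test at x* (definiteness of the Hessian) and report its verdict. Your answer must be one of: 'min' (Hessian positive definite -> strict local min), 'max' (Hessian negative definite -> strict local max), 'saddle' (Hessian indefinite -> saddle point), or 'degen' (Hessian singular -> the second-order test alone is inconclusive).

Compute the Hessian H = grad^2 f:
  H = [[11, 4], [4, 5]]
Verify stationarity: grad f(x*) = H x* + g = (0, 0).
Eigenvalues of H: 3, 13.
Both eigenvalues > 0, so H is positive definite -> x* is a strict local min.

min


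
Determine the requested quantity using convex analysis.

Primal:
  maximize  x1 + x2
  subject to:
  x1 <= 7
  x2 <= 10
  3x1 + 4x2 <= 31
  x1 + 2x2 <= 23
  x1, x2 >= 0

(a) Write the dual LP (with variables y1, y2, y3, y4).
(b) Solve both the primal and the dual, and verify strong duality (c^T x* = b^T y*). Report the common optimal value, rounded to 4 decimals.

The standard primal-dual pair for 'max c^T x s.t. A x <= b, x >= 0' is:
  Dual:  min b^T y  s.t.  A^T y >= c,  y >= 0.

So the dual LP is:
  minimize  7y1 + 10y2 + 31y3 + 23y4
  subject to:
    y1 + 3y3 + y4 >= 1
    y2 + 4y3 + 2y4 >= 1
    y1, y2, y3, y4 >= 0

Solving the primal: x* = (7, 2.5).
  primal value c^T x* = 9.5.
Solving the dual: y* = (0.25, 0, 0.25, 0).
  dual value b^T y* = 9.5.
Strong duality: c^T x* = b^T y*. Confirmed.

9.5


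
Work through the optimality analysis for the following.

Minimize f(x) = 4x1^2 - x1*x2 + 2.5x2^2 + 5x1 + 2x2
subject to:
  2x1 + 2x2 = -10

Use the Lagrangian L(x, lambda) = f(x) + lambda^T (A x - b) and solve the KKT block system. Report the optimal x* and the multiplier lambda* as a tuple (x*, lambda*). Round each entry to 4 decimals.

Form the Lagrangian:
  L(x, lambda) = (1/2) x^T Q x + c^T x + lambda^T (A x - b)
Stationarity (grad_x L = 0): Q x + c + A^T lambda = 0.
Primal feasibility: A x = b.

This gives the KKT block system:
  [ Q   A^T ] [ x     ]   [-c ]
  [ A    0  ] [ lambda ] = [ b ]

Solving the linear system:
  x*      = (-2.2, -2.8)
  lambda* = (4.9)
  f(x*)   = 16.2

x* = (-2.2, -2.8), lambda* = (4.9)


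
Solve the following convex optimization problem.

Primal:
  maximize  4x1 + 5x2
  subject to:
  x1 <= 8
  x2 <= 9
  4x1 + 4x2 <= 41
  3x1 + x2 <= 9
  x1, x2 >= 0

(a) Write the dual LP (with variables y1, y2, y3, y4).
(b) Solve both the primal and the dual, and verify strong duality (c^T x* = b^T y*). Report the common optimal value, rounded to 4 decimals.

The standard primal-dual pair for 'max c^T x s.t. A x <= b, x >= 0' is:
  Dual:  min b^T y  s.t.  A^T y >= c,  y >= 0.

So the dual LP is:
  minimize  8y1 + 9y2 + 41y3 + 9y4
  subject to:
    y1 + 4y3 + 3y4 >= 4
    y2 + 4y3 + y4 >= 5
    y1, y2, y3, y4 >= 0

Solving the primal: x* = (0, 9).
  primal value c^T x* = 45.
Solving the dual: y* = (0, 3.6667, 0, 1.3333).
  dual value b^T y* = 45.
Strong duality: c^T x* = b^T y*. Confirmed.

45
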